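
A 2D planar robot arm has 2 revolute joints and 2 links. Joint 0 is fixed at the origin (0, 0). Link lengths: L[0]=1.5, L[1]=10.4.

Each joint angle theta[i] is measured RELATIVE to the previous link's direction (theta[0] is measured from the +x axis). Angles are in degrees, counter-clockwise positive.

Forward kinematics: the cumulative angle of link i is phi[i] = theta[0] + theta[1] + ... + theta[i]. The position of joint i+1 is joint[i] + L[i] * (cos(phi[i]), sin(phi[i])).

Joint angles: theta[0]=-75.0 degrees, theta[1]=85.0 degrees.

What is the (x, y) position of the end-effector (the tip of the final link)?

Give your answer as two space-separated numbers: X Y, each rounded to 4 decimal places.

Answer: 10.6302 0.3571

Derivation:
joint[0] = (0.0000, 0.0000)  (base)
link 0: phi[0] = -75 = -75 deg
  cos(-75 deg) = 0.2588, sin(-75 deg) = -0.9659
  joint[1] = (0.0000, 0.0000) + 1.5 * (0.2588, -0.9659) = (0.0000 + 0.3882, 0.0000 + -1.4489) = (0.3882, -1.4489)
link 1: phi[1] = -75 + 85 = 10 deg
  cos(10 deg) = 0.9848, sin(10 deg) = 0.1736
  joint[2] = (0.3882, -1.4489) + 10.4 * (0.9848, 0.1736) = (0.3882 + 10.2420, -1.4489 + 1.8059) = (10.6302, 0.3571)
End effector: (10.6302, 0.3571)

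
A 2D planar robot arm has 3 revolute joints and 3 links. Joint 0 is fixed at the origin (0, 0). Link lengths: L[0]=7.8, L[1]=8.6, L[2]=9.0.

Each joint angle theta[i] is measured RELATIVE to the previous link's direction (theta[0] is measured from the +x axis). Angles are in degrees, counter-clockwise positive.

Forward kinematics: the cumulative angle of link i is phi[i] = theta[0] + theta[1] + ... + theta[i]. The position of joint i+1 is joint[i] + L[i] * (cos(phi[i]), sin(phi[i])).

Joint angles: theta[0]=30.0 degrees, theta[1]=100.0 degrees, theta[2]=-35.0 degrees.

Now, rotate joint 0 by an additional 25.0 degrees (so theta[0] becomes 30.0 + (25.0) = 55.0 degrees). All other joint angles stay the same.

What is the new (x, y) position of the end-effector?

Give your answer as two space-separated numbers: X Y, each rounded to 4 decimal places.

Answer: -7.8204 17.8181

Derivation:
joint[0] = (0.0000, 0.0000)  (base)
link 0: phi[0] = 55 = 55 deg
  cos(55 deg) = 0.5736, sin(55 deg) = 0.8192
  joint[1] = (0.0000, 0.0000) + 7.8 * (0.5736, 0.8192) = (0.0000 + 4.4739, 0.0000 + 6.3894) = (4.4739, 6.3894)
link 1: phi[1] = 55 + 100 = 155 deg
  cos(155 deg) = -0.9063, sin(155 deg) = 0.4226
  joint[2] = (4.4739, 6.3894) + 8.6 * (-0.9063, 0.4226) = (4.4739 + -7.7942, 6.3894 + 3.6345) = (-3.3204, 10.0239)
link 2: phi[2] = 55 + 100 + -35 = 120 deg
  cos(120 deg) = -0.5000, sin(120 deg) = 0.8660
  joint[3] = (-3.3204, 10.0239) + 9 * (-0.5000, 0.8660) = (-3.3204 + -4.5000, 10.0239 + 7.7942) = (-7.8204, 17.8181)
End effector: (-7.8204, 17.8181)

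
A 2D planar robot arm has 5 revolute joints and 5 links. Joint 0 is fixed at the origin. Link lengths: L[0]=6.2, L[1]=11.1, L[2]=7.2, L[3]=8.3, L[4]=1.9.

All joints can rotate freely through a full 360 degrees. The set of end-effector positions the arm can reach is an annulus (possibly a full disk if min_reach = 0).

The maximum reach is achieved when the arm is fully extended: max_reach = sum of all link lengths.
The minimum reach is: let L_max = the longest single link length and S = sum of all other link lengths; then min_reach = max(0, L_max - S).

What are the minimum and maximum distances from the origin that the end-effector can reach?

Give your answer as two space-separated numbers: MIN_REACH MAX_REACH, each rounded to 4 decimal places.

Answer: 0.0000 34.7000

Derivation:
Link lengths: [6.2, 11.1, 7.2, 8.3, 1.9]
max_reach = 6.2 + 11.1 + 7.2 + 8.3 + 1.9 = 34.7
L_max = max([6.2, 11.1, 7.2, 8.3, 1.9]) = 11.1
S (sum of others) = 34.7 - 11.1 = 23.6
min_reach = max(0, 11.1 - 23.6) = max(0, -12.5) = 0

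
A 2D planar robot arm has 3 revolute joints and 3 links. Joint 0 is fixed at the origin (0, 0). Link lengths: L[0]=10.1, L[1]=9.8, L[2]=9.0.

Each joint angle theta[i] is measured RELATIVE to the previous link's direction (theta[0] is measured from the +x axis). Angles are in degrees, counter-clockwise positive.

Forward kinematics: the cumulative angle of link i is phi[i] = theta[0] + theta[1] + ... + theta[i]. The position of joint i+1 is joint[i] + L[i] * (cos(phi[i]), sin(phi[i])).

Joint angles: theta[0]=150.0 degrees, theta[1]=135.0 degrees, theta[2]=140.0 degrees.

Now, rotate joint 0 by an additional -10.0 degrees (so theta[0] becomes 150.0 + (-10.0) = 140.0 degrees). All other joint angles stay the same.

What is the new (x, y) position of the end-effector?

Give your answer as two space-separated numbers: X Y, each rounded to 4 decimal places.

Answer: -1.7207 4.1018

Derivation:
joint[0] = (0.0000, 0.0000)  (base)
link 0: phi[0] = 140 = 140 deg
  cos(140 deg) = -0.7660, sin(140 deg) = 0.6428
  joint[1] = (0.0000, 0.0000) + 10.1 * (-0.7660, 0.6428) = (0.0000 + -7.7370, 0.0000 + 6.4922) = (-7.7370, 6.4922)
link 1: phi[1] = 140 + 135 = 275 deg
  cos(275 deg) = 0.0872, sin(275 deg) = -0.9962
  joint[2] = (-7.7370, 6.4922) + 9.8 * (0.0872, -0.9962) = (-7.7370 + 0.8541, 6.4922 + -9.7627) = (-6.8829, -3.2706)
link 2: phi[2] = 140 + 135 + 140 = 415 deg
  cos(415 deg) = 0.5736, sin(415 deg) = 0.8192
  joint[3] = (-6.8829, -3.2706) + 9 * (0.5736, 0.8192) = (-6.8829 + 5.1622, -3.2706 + 7.3724) = (-1.7207, 4.1018)
End effector: (-1.7207, 4.1018)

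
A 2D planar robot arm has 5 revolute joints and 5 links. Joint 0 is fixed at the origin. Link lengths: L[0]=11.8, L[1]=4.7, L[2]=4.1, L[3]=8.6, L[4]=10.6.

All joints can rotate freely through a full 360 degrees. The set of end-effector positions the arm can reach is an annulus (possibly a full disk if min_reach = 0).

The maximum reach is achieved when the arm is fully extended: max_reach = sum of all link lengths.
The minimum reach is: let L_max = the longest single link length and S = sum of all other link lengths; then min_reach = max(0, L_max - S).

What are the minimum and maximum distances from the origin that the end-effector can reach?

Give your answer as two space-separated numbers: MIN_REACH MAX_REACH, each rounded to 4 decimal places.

Answer: 0.0000 39.8000

Derivation:
Link lengths: [11.8, 4.7, 4.1, 8.6, 10.6]
max_reach = 11.8 + 4.7 + 4.1 + 8.6 + 10.6 = 39.8
L_max = max([11.8, 4.7, 4.1, 8.6, 10.6]) = 11.8
S (sum of others) = 39.8 - 11.8 = 28
min_reach = max(0, 11.8 - 28) = max(0, -16.2) = 0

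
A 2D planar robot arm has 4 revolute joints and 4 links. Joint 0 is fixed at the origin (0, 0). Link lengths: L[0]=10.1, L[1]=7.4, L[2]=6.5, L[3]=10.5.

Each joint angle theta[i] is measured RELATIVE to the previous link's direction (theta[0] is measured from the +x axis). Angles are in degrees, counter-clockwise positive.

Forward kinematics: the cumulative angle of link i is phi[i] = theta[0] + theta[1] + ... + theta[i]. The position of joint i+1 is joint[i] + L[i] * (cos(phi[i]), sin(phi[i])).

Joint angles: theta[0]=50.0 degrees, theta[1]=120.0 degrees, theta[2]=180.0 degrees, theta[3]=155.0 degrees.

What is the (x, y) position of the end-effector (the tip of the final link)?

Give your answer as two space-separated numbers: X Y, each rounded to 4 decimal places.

joint[0] = (0.0000, 0.0000)  (base)
link 0: phi[0] = 50 = 50 deg
  cos(50 deg) = 0.6428, sin(50 deg) = 0.7660
  joint[1] = (0.0000, 0.0000) + 10.1 * (0.6428, 0.7660) = (0.0000 + 6.4922, 0.0000 + 7.7370) = (6.4922, 7.7370)
link 1: phi[1] = 50 + 120 = 170 deg
  cos(170 deg) = -0.9848, sin(170 deg) = 0.1736
  joint[2] = (6.4922, 7.7370) + 7.4 * (-0.9848, 0.1736) = (6.4922 + -7.2876, 7.7370 + 1.2850) = (-0.7954, 9.0220)
link 2: phi[2] = 50 + 120 + 180 = 350 deg
  cos(350 deg) = 0.9848, sin(350 deg) = -0.1736
  joint[3] = (-0.7954, 9.0220) + 6.5 * (0.9848, -0.1736) = (-0.7954 + 6.4013, 9.0220 + -1.1287) = (5.6058, 7.8933)
link 3: phi[3] = 50 + 120 + 180 + 155 = 505 deg
  cos(505 deg) = -0.8192, sin(505 deg) = 0.5736
  joint[4] = (5.6058, 7.8933) + 10.5 * (-0.8192, 0.5736) = (5.6058 + -8.6011, 7.8933 + 6.0226) = (-2.9953, 13.9159)
End effector: (-2.9953, 13.9159)

Answer: -2.9953 13.9159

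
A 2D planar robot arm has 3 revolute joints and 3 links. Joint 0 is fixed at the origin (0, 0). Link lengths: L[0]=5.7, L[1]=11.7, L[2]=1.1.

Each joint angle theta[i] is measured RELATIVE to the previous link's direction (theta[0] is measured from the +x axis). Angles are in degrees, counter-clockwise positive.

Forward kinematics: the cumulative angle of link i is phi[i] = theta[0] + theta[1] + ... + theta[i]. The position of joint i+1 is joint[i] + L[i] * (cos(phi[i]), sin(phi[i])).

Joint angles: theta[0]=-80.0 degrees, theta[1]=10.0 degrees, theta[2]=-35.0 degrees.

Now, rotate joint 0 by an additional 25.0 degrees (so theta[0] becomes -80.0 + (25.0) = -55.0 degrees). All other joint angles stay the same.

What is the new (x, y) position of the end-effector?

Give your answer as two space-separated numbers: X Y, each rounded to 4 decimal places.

joint[0] = (0.0000, 0.0000)  (base)
link 0: phi[0] = -55 = -55 deg
  cos(-55 deg) = 0.5736, sin(-55 deg) = -0.8192
  joint[1] = (0.0000, 0.0000) + 5.7 * (0.5736, -0.8192) = (0.0000 + 3.2694, 0.0000 + -4.6692) = (3.2694, -4.6692)
link 1: phi[1] = -55 + 10 = -45 deg
  cos(-45 deg) = 0.7071, sin(-45 deg) = -0.7071
  joint[2] = (3.2694, -4.6692) + 11.7 * (0.7071, -0.7071) = (3.2694 + 8.2731, -4.6692 + -8.2731) = (11.5425, -12.9423)
link 2: phi[2] = -55 + 10 + -35 = -80 deg
  cos(-80 deg) = 0.1736, sin(-80 deg) = -0.9848
  joint[3] = (11.5425, -12.9423) + 1.1 * (0.1736, -0.9848) = (11.5425 + 0.1910, -12.9423 + -1.0833) = (11.7335, -14.0256)
End effector: (11.7335, -14.0256)

Answer: 11.7335 -14.0256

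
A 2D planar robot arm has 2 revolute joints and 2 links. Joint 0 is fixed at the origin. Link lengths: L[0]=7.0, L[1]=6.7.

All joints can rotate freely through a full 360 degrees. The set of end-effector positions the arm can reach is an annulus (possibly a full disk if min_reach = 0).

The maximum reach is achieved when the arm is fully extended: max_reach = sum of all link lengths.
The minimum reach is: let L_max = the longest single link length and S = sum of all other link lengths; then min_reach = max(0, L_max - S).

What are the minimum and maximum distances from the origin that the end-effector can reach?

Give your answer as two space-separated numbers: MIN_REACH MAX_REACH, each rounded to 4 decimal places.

Link lengths: [7.0, 6.7]
max_reach = 7 + 6.7 = 13.7
L_max = max([7.0, 6.7]) = 7
S (sum of others) = 13.7 - 7 = 6.7
min_reach = max(0, 7 - 6.7) = max(0, 0.3) = 0.3

Answer: 0.3000 13.7000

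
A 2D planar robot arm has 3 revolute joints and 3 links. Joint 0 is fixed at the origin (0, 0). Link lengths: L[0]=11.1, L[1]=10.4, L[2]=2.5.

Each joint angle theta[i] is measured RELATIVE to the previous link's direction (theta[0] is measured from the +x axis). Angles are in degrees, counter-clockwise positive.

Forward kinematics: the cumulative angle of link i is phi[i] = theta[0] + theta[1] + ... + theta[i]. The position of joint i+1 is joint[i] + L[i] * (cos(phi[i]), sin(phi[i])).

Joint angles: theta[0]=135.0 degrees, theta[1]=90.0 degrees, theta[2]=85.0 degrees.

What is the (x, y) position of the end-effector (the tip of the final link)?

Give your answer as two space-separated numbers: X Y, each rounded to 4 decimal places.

joint[0] = (0.0000, 0.0000)  (base)
link 0: phi[0] = 135 = 135 deg
  cos(135 deg) = -0.7071, sin(135 deg) = 0.7071
  joint[1] = (0.0000, 0.0000) + 11.1 * (-0.7071, 0.7071) = (0.0000 + -7.8489, 0.0000 + 7.8489) = (-7.8489, 7.8489)
link 1: phi[1] = 135 + 90 = 225 deg
  cos(225 deg) = -0.7071, sin(225 deg) = -0.7071
  joint[2] = (-7.8489, 7.8489) + 10.4 * (-0.7071, -0.7071) = (-7.8489 + -7.3539, 7.8489 + -7.3539) = (-15.2028, 0.4950)
link 2: phi[2] = 135 + 90 + 85 = 310 deg
  cos(310 deg) = 0.6428, sin(310 deg) = -0.7660
  joint[3] = (-15.2028, 0.4950) + 2.5 * (0.6428, -0.7660) = (-15.2028 + 1.6070, 0.4950 + -1.9151) = (-13.5958, -1.4201)
End effector: (-13.5958, -1.4201)

Answer: -13.5958 -1.4201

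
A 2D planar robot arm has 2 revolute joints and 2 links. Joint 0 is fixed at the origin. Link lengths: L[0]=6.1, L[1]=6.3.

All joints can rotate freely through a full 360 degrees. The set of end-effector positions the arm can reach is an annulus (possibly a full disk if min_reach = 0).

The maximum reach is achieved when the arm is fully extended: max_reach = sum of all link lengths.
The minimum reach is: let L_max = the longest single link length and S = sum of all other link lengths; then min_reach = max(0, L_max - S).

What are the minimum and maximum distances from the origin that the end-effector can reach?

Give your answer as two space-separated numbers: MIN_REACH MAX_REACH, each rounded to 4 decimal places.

Answer: 0.2000 12.4000

Derivation:
Link lengths: [6.1, 6.3]
max_reach = 6.1 + 6.3 = 12.4
L_max = max([6.1, 6.3]) = 6.3
S (sum of others) = 12.4 - 6.3 = 6.1
min_reach = max(0, 6.3 - 6.1) = max(0, 0.2) = 0.2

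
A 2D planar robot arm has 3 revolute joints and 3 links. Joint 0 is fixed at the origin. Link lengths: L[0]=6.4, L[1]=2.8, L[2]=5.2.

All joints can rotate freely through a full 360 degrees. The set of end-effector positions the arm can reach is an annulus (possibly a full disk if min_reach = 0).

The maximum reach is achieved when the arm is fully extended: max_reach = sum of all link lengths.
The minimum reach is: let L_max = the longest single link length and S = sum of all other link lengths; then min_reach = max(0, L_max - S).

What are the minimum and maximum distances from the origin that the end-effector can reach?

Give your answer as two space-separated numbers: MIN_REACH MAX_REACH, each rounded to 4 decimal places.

Answer: 0.0000 14.4000

Derivation:
Link lengths: [6.4, 2.8, 5.2]
max_reach = 6.4 + 2.8 + 5.2 = 14.4
L_max = max([6.4, 2.8, 5.2]) = 6.4
S (sum of others) = 14.4 - 6.4 = 8
min_reach = max(0, 6.4 - 8) = max(0, -1.6) = 0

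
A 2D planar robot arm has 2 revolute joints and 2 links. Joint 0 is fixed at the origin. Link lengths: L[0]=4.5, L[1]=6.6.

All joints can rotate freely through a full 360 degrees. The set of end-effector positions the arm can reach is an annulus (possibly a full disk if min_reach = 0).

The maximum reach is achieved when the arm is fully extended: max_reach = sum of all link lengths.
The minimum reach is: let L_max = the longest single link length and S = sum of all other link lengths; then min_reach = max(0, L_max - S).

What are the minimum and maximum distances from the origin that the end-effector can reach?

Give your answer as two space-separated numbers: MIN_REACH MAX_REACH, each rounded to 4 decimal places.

Link lengths: [4.5, 6.6]
max_reach = 4.5 + 6.6 = 11.1
L_max = max([4.5, 6.6]) = 6.6
S (sum of others) = 11.1 - 6.6 = 4.5
min_reach = max(0, 6.6 - 4.5) = max(0, 2.1) = 2.1

Answer: 2.1000 11.1000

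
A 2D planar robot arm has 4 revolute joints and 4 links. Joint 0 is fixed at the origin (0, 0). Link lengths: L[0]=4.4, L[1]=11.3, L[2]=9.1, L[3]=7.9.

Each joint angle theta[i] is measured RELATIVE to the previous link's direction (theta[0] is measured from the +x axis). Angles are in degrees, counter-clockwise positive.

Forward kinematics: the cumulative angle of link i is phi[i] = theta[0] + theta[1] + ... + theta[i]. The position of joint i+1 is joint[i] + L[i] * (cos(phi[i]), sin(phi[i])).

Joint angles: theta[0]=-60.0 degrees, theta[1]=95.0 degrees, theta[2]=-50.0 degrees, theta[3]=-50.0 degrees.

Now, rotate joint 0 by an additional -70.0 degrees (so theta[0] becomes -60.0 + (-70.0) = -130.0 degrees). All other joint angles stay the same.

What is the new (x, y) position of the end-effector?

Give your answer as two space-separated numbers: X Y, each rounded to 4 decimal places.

joint[0] = (0.0000, 0.0000)  (base)
link 0: phi[0] = -130 = -130 deg
  cos(-130 deg) = -0.6428, sin(-130 deg) = -0.7660
  joint[1] = (0.0000, 0.0000) + 4.4 * (-0.6428, -0.7660) = (0.0000 + -2.8283, 0.0000 + -3.3706) = (-2.8283, -3.3706)
link 1: phi[1] = -130 + 95 = -35 deg
  cos(-35 deg) = 0.8192, sin(-35 deg) = -0.5736
  joint[2] = (-2.8283, -3.3706) + 11.3 * (0.8192, -0.5736) = (-2.8283 + 9.2564, -3.3706 + -6.4814) = (6.4282, -9.8520)
link 2: phi[2] = -130 + 95 + -50 = -85 deg
  cos(-85 deg) = 0.0872, sin(-85 deg) = -0.9962
  joint[3] = (6.4282, -9.8520) + 9.1 * (0.0872, -0.9962) = (6.4282 + 0.7931, -9.8520 + -9.0654) = (7.2213, -18.9174)
link 3: phi[3] = -130 + 95 + -50 + -50 = -135 deg
  cos(-135 deg) = -0.7071, sin(-135 deg) = -0.7071
  joint[4] = (7.2213, -18.9174) + 7.9 * (-0.7071, -0.7071) = (7.2213 + -5.5861, -18.9174 + -5.5861) = (1.6351, -24.5035)
End effector: (1.6351, -24.5035)

Answer: 1.6351 -24.5035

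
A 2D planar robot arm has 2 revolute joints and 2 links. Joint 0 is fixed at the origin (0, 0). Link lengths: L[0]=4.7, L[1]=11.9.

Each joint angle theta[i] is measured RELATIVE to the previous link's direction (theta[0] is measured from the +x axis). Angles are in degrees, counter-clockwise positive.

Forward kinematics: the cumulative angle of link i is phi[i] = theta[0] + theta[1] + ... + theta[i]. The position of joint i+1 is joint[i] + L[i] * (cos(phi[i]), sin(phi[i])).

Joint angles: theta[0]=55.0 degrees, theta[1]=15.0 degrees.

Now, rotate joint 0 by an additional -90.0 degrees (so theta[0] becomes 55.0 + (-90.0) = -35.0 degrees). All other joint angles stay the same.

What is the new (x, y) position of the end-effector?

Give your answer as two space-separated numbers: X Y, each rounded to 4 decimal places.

Answer: 15.0324 -6.7658

Derivation:
joint[0] = (0.0000, 0.0000)  (base)
link 0: phi[0] = -35 = -35 deg
  cos(-35 deg) = 0.8192, sin(-35 deg) = -0.5736
  joint[1] = (0.0000, 0.0000) + 4.7 * (0.8192, -0.5736) = (0.0000 + 3.8500, 0.0000 + -2.6958) = (3.8500, -2.6958)
link 1: phi[1] = -35 + 15 = -20 deg
  cos(-20 deg) = 0.9397, sin(-20 deg) = -0.3420
  joint[2] = (3.8500, -2.6958) + 11.9 * (0.9397, -0.3420) = (3.8500 + 11.1823, -2.6958 + -4.0700) = (15.0324, -6.7658)
End effector: (15.0324, -6.7658)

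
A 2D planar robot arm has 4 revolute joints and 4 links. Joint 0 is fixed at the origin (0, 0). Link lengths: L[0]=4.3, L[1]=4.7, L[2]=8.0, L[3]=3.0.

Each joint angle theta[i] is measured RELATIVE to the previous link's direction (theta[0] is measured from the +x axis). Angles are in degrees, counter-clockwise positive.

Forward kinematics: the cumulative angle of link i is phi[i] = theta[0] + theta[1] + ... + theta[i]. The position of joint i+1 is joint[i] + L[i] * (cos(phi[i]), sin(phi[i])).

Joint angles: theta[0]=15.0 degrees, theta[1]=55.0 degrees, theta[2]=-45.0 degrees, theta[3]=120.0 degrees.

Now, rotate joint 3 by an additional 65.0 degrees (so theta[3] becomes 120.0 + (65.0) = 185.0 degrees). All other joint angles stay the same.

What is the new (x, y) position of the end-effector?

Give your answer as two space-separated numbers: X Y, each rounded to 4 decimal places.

Answer: 10.4134 7.4104

Derivation:
joint[0] = (0.0000, 0.0000)  (base)
link 0: phi[0] = 15 = 15 deg
  cos(15 deg) = 0.9659, sin(15 deg) = 0.2588
  joint[1] = (0.0000, 0.0000) + 4.3 * (0.9659, 0.2588) = (0.0000 + 4.1535, 0.0000 + 1.1129) = (4.1535, 1.1129)
link 1: phi[1] = 15 + 55 = 70 deg
  cos(70 deg) = 0.3420, sin(70 deg) = 0.9397
  joint[2] = (4.1535, 1.1129) + 4.7 * (0.3420, 0.9397) = (4.1535 + 1.6075, 1.1129 + 4.4166) = (5.7610, 5.5295)
link 2: phi[2] = 15 + 55 + -45 = 25 deg
  cos(25 deg) = 0.9063, sin(25 deg) = 0.4226
  joint[3] = (5.7610, 5.5295) + 8 * (0.9063, 0.4226) = (5.7610 + 7.2505, 5.5295 + 3.3809) = (13.0114, 8.9104)
link 3: phi[3] = 15 + 55 + -45 + 185 = 210 deg
  cos(210 deg) = -0.8660, sin(210 deg) = -0.5000
  joint[4] = (13.0114, 8.9104) + 3 * (-0.8660, -0.5000) = (13.0114 + -2.5981, 8.9104 + -1.5000) = (10.4134, 7.4104)
End effector: (10.4134, 7.4104)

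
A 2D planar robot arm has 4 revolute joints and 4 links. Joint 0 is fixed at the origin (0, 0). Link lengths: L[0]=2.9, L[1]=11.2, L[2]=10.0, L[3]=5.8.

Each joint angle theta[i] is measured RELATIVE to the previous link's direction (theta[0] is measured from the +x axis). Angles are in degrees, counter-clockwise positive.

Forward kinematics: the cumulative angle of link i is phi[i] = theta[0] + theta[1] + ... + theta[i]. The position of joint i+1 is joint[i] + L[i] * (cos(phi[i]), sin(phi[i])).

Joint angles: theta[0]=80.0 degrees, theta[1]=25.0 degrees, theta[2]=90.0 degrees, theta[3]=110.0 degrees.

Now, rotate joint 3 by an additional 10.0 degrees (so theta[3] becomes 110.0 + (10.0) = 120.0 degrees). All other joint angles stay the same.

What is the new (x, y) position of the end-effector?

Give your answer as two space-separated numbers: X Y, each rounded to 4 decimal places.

joint[0] = (0.0000, 0.0000)  (base)
link 0: phi[0] = 80 = 80 deg
  cos(80 deg) = 0.1736, sin(80 deg) = 0.9848
  joint[1] = (0.0000, 0.0000) + 2.9 * (0.1736, 0.9848) = (0.0000 + 0.5036, 0.0000 + 2.8559) = (0.5036, 2.8559)
link 1: phi[1] = 80 + 25 = 105 deg
  cos(105 deg) = -0.2588, sin(105 deg) = 0.9659
  joint[2] = (0.5036, 2.8559) + 11.2 * (-0.2588, 0.9659) = (0.5036 + -2.8988, 2.8559 + 10.8184) = (-2.3952, 13.6743)
link 2: phi[2] = 80 + 25 + 90 = 195 deg
  cos(195 deg) = -0.9659, sin(195 deg) = -0.2588
  joint[3] = (-2.3952, 13.6743) + 10 * (-0.9659, -0.2588) = (-2.3952 + -9.6593, 13.6743 + -2.5882) = (-12.0545, 11.0861)
link 3: phi[3] = 80 + 25 + 90 + 120 = 315 deg
  cos(315 deg) = 0.7071, sin(315 deg) = -0.7071
  joint[4] = (-12.0545, 11.0861) + 5.8 * (0.7071, -0.7071) = (-12.0545 + 4.1012, 11.0861 + -4.1012) = (-7.9532, 6.9849)
End effector: (-7.9532, 6.9849)

Answer: -7.9532 6.9849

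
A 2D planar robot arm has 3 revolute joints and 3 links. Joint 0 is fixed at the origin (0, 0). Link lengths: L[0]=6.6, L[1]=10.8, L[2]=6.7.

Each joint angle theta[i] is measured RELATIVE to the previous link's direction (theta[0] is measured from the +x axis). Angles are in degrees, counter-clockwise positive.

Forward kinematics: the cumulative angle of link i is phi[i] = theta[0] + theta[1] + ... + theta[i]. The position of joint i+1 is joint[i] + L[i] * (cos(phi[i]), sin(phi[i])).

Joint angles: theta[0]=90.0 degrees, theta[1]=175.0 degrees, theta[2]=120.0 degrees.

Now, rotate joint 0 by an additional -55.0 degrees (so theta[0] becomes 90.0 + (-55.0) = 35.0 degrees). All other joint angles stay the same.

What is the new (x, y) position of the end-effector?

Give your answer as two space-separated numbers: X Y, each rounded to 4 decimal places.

Answer: 1.8557 -4.9644

Derivation:
joint[0] = (0.0000, 0.0000)  (base)
link 0: phi[0] = 35 = 35 deg
  cos(35 deg) = 0.8192, sin(35 deg) = 0.5736
  joint[1] = (0.0000, 0.0000) + 6.6 * (0.8192, 0.5736) = (0.0000 + 5.4064, 0.0000 + 3.7856) = (5.4064, 3.7856)
link 1: phi[1] = 35 + 175 = 210 deg
  cos(210 deg) = -0.8660, sin(210 deg) = -0.5000
  joint[2] = (5.4064, 3.7856) + 10.8 * (-0.8660, -0.5000) = (5.4064 + -9.3531, 3.7856 + -5.4000) = (-3.9467, -1.6144)
link 2: phi[2] = 35 + 175 + 120 = 330 deg
  cos(330 deg) = 0.8660, sin(330 deg) = -0.5000
  joint[3] = (-3.9467, -1.6144) + 6.7 * (0.8660, -0.5000) = (-3.9467 + 5.8024, -1.6144 + -3.3500) = (1.8557, -4.9644)
End effector: (1.8557, -4.9644)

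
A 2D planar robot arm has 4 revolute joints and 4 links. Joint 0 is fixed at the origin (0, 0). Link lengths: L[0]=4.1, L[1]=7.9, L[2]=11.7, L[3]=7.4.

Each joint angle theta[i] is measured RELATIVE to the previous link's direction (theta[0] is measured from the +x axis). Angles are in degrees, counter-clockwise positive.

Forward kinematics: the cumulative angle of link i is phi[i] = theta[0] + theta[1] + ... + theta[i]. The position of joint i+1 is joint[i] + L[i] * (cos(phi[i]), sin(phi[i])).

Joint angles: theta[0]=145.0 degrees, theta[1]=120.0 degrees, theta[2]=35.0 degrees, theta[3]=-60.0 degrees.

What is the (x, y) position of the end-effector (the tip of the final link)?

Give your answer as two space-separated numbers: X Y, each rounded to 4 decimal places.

joint[0] = (0.0000, 0.0000)  (base)
link 0: phi[0] = 145 = 145 deg
  cos(145 deg) = -0.8192, sin(145 deg) = 0.5736
  joint[1] = (0.0000, 0.0000) + 4.1 * (-0.8192, 0.5736) = (0.0000 + -3.3585, 0.0000 + 2.3517) = (-3.3585, 2.3517)
link 1: phi[1] = 145 + 120 = 265 deg
  cos(265 deg) = -0.0872, sin(265 deg) = -0.9962
  joint[2] = (-3.3585, 2.3517) + 7.9 * (-0.0872, -0.9962) = (-3.3585 + -0.6885, 2.3517 + -7.8699) = (-4.0471, -5.5183)
link 2: phi[2] = 145 + 120 + 35 = 300 deg
  cos(300 deg) = 0.5000, sin(300 deg) = -0.8660
  joint[3] = (-4.0471, -5.5183) + 11.7 * (0.5000, -0.8660) = (-4.0471 + 5.8500, -5.5183 + -10.1325) = (1.8029, -15.6508)
link 3: phi[3] = 145 + 120 + 35 + -60 = 240 deg
  cos(240 deg) = -0.5000, sin(240 deg) = -0.8660
  joint[4] = (1.8029, -15.6508) + 7.4 * (-0.5000, -0.8660) = (1.8029 + -3.7000, -15.6508 + -6.4086) = (-1.8971, -22.0594)
End effector: (-1.8971, -22.0594)

Answer: -1.8971 -22.0594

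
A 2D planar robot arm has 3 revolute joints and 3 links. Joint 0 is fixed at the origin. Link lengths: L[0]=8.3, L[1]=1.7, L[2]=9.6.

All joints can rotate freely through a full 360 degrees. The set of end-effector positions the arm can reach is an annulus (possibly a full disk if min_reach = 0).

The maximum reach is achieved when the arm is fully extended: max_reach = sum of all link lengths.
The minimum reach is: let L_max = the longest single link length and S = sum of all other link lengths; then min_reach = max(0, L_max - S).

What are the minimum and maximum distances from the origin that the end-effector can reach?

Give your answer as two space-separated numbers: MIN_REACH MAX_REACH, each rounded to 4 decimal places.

Answer: 0.0000 19.6000

Derivation:
Link lengths: [8.3, 1.7, 9.6]
max_reach = 8.3 + 1.7 + 9.6 = 19.6
L_max = max([8.3, 1.7, 9.6]) = 9.6
S (sum of others) = 19.6 - 9.6 = 10
min_reach = max(0, 9.6 - 10) = max(0, -0.4) = 0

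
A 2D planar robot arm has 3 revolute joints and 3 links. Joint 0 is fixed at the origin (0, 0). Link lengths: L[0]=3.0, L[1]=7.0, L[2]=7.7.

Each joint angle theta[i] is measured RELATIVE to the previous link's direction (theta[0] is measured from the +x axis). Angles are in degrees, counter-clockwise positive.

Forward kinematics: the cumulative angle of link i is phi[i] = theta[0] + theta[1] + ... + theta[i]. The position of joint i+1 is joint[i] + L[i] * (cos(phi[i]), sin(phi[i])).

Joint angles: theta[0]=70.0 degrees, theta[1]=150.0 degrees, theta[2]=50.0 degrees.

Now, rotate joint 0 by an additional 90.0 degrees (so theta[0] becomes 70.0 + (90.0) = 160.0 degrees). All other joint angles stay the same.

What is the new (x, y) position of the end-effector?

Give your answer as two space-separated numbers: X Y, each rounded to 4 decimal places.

joint[0] = (0.0000, 0.0000)  (base)
link 0: phi[0] = 160 = 160 deg
  cos(160 deg) = -0.9397, sin(160 deg) = 0.3420
  joint[1] = (0.0000, 0.0000) + 3 * (-0.9397, 0.3420) = (0.0000 + -2.8191, 0.0000 + 1.0261) = (-2.8191, 1.0261)
link 1: phi[1] = 160 + 150 = 310 deg
  cos(310 deg) = 0.6428, sin(310 deg) = -0.7660
  joint[2] = (-2.8191, 1.0261) + 7 * (0.6428, -0.7660) = (-2.8191 + 4.4995, 1.0261 + -5.3623) = (1.6804, -4.3363)
link 2: phi[2] = 160 + 150 + 50 = 360 deg
  cos(360 deg) = 1.0000, sin(360 deg) = -0.0000
  joint[3] = (1.6804, -4.3363) + 7.7 * (1.0000, -0.0000) = (1.6804 + 7.7000, -4.3363 + -0.0000) = (9.3804, -4.3363)
End effector: (9.3804, -4.3363)

Answer: 9.3804 -4.3363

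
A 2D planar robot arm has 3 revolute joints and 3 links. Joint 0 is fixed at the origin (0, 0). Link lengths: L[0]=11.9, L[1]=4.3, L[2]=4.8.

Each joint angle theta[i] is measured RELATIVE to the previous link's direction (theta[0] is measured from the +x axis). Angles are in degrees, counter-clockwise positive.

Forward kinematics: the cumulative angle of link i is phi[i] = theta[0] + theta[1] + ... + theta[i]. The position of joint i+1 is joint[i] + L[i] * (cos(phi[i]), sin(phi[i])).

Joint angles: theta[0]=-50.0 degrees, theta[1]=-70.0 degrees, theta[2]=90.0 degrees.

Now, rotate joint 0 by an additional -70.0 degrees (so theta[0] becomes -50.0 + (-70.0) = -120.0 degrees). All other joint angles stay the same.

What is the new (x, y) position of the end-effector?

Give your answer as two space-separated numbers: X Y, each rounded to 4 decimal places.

joint[0] = (0.0000, 0.0000)  (base)
link 0: phi[0] = -120 = -120 deg
  cos(-120 deg) = -0.5000, sin(-120 deg) = -0.8660
  joint[1] = (0.0000, 0.0000) + 11.9 * (-0.5000, -0.8660) = (0.0000 + -5.9500, 0.0000 + -10.3057) = (-5.9500, -10.3057)
link 1: phi[1] = -120 + -70 = -190 deg
  cos(-190 deg) = -0.9848, sin(-190 deg) = 0.1736
  joint[2] = (-5.9500, -10.3057) + 4.3 * (-0.9848, 0.1736) = (-5.9500 + -4.2347, -10.3057 + 0.7467) = (-10.1847, -9.5590)
link 2: phi[2] = -120 + -70 + 90 = -100 deg
  cos(-100 deg) = -0.1736, sin(-100 deg) = -0.9848
  joint[3] = (-10.1847, -9.5590) + 4.8 * (-0.1736, -0.9848) = (-10.1847 + -0.8335, -9.5590 + -4.7271) = (-11.0182, -14.2861)
End effector: (-11.0182, -14.2861)

Answer: -11.0182 -14.2861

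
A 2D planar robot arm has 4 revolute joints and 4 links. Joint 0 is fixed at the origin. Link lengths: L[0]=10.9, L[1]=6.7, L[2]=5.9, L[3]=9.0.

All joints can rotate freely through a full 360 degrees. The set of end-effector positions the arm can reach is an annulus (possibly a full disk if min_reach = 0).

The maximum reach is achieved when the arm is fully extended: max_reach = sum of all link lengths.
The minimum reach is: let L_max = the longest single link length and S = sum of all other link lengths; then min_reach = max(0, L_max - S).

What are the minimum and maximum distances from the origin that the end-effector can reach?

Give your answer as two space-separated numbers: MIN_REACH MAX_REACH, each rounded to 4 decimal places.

Link lengths: [10.9, 6.7, 5.9, 9.0]
max_reach = 10.9 + 6.7 + 5.9 + 9 = 32.5
L_max = max([10.9, 6.7, 5.9, 9.0]) = 10.9
S (sum of others) = 32.5 - 10.9 = 21.6
min_reach = max(0, 10.9 - 21.6) = max(0, -10.7) = 0

Answer: 0.0000 32.5000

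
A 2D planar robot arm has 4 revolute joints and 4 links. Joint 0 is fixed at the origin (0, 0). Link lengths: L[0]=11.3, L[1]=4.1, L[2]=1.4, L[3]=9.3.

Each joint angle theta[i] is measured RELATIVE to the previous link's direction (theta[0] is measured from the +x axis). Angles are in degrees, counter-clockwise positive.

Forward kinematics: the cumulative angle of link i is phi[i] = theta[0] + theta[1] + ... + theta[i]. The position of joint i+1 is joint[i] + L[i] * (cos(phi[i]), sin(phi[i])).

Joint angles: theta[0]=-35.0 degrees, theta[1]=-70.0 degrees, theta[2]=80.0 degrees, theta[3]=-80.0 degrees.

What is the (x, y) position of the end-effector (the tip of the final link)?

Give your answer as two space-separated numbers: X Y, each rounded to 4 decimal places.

Answer: 7.0571 -20.0165

Derivation:
joint[0] = (0.0000, 0.0000)  (base)
link 0: phi[0] = -35 = -35 deg
  cos(-35 deg) = 0.8192, sin(-35 deg) = -0.5736
  joint[1] = (0.0000, 0.0000) + 11.3 * (0.8192, -0.5736) = (0.0000 + 9.2564, 0.0000 + -6.4814) = (9.2564, -6.4814)
link 1: phi[1] = -35 + -70 = -105 deg
  cos(-105 deg) = -0.2588, sin(-105 deg) = -0.9659
  joint[2] = (9.2564, -6.4814) + 4.1 * (-0.2588, -0.9659) = (9.2564 + -1.0612, -6.4814 + -3.9603) = (8.1953, -10.4417)
link 2: phi[2] = -35 + -70 + 80 = -25 deg
  cos(-25 deg) = 0.9063, sin(-25 deg) = -0.4226
  joint[3] = (8.1953, -10.4417) + 1.4 * (0.9063, -0.4226) = (8.1953 + 1.2688, -10.4417 + -0.5917) = (9.4641, -11.0334)
link 3: phi[3] = -35 + -70 + 80 + -80 = -105 deg
  cos(-105 deg) = -0.2588, sin(-105 deg) = -0.9659
  joint[4] = (9.4641, -11.0334) + 9.3 * (-0.2588, -0.9659) = (9.4641 + -2.4070, -11.0334 + -8.9831) = (7.0571, -20.0165)
End effector: (7.0571, -20.0165)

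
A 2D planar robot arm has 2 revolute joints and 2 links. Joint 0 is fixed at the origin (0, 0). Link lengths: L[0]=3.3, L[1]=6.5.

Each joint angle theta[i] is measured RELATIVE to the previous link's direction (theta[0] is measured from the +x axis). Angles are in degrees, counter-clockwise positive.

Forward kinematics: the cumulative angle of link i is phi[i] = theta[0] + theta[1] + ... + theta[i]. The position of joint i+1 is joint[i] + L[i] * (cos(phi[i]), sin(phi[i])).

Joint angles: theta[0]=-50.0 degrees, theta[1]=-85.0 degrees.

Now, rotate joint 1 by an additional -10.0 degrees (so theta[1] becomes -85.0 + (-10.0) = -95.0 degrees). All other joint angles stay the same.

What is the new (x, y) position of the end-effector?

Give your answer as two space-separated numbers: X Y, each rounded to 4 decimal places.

joint[0] = (0.0000, 0.0000)  (base)
link 0: phi[0] = -50 = -50 deg
  cos(-50 deg) = 0.6428, sin(-50 deg) = -0.7660
  joint[1] = (0.0000, 0.0000) + 3.3 * (0.6428, -0.7660) = (0.0000 + 2.1212, 0.0000 + -2.5279) = (2.1212, -2.5279)
link 1: phi[1] = -50 + -95 = -145 deg
  cos(-145 deg) = -0.8192, sin(-145 deg) = -0.5736
  joint[2] = (2.1212, -2.5279) + 6.5 * (-0.8192, -0.5736) = (2.1212 + -5.3245, -2.5279 + -3.7282) = (-3.2033, -6.2562)
End effector: (-3.2033, -6.2562)

Answer: -3.2033 -6.2562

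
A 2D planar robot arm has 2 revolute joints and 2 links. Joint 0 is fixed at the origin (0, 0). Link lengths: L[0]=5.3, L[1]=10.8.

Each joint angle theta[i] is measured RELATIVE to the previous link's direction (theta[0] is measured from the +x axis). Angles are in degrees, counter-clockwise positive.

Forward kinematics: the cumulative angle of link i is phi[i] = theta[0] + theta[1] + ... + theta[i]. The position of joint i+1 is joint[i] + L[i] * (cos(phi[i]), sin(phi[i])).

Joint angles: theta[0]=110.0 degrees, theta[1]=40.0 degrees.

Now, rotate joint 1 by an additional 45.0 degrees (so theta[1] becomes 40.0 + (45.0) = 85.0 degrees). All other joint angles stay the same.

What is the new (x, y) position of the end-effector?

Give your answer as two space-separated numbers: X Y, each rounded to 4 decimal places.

joint[0] = (0.0000, 0.0000)  (base)
link 0: phi[0] = 110 = 110 deg
  cos(110 deg) = -0.3420, sin(110 deg) = 0.9397
  joint[1] = (0.0000, 0.0000) + 5.3 * (-0.3420, 0.9397) = (0.0000 + -1.8127, 0.0000 + 4.9804) = (-1.8127, 4.9804)
link 1: phi[1] = 110 + 85 = 195 deg
  cos(195 deg) = -0.9659, sin(195 deg) = -0.2588
  joint[2] = (-1.8127, 4.9804) + 10.8 * (-0.9659, -0.2588) = (-1.8127 + -10.4320, 4.9804 + -2.7952) = (-12.2447, 2.1851)
End effector: (-12.2447, 2.1851)

Answer: -12.2447 2.1851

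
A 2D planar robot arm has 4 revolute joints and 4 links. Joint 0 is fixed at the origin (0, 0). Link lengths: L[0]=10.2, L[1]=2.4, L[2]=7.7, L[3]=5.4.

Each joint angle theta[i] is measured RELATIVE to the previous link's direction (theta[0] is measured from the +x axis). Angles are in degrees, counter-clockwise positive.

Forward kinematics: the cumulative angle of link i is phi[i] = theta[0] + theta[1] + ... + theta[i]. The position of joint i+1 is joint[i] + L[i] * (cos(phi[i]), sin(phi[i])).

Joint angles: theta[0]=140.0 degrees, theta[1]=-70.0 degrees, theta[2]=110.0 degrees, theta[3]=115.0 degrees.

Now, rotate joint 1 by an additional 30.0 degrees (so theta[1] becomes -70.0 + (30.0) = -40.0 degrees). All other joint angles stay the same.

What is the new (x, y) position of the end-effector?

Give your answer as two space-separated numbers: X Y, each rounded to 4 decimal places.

Answer: -10.4754 1.9727

Derivation:
joint[0] = (0.0000, 0.0000)  (base)
link 0: phi[0] = 140 = 140 deg
  cos(140 deg) = -0.7660, sin(140 deg) = 0.6428
  joint[1] = (0.0000, 0.0000) + 10.2 * (-0.7660, 0.6428) = (0.0000 + -7.8137, 0.0000 + 6.5564) = (-7.8137, 6.5564)
link 1: phi[1] = 140 + -40 = 100 deg
  cos(100 deg) = -0.1736, sin(100 deg) = 0.9848
  joint[2] = (-7.8137, 6.5564) + 2.4 * (-0.1736, 0.9848) = (-7.8137 + -0.4168, 6.5564 + 2.3635) = (-8.2304, 8.9200)
link 2: phi[2] = 140 + -40 + 110 = 210 deg
  cos(210 deg) = -0.8660, sin(210 deg) = -0.5000
  joint[3] = (-8.2304, 8.9200) + 7.7 * (-0.8660, -0.5000) = (-8.2304 + -6.6684, 8.9200 + -3.8500) = (-14.8988, 5.0700)
link 3: phi[3] = 140 + -40 + 110 + 115 = 325 deg
  cos(325 deg) = 0.8192, sin(325 deg) = -0.5736
  joint[4] = (-14.8988, 5.0700) + 5.4 * (0.8192, -0.5736) = (-14.8988 + 4.4234, 5.0700 + -3.0973) = (-10.4754, 1.9727)
End effector: (-10.4754, 1.9727)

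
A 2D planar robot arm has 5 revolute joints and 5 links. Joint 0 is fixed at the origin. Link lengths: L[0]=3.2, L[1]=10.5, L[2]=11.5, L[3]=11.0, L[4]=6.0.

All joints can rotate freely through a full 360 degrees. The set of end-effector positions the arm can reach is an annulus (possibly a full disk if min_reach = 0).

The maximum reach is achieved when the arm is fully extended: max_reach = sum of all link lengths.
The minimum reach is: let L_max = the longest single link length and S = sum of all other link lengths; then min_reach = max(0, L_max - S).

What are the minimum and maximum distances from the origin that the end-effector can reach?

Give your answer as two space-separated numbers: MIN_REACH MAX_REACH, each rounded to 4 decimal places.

Link lengths: [3.2, 10.5, 11.5, 11.0, 6.0]
max_reach = 3.2 + 10.5 + 11.5 + 11 + 6 = 42.2
L_max = max([3.2, 10.5, 11.5, 11.0, 6.0]) = 11.5
S (sum of others) = 42.2 - 11.5 = 30.7
min_reach = max(0, 11.5 - 30.7) = max(0, -19.2) = 0

Answer: 0.0000 42.2000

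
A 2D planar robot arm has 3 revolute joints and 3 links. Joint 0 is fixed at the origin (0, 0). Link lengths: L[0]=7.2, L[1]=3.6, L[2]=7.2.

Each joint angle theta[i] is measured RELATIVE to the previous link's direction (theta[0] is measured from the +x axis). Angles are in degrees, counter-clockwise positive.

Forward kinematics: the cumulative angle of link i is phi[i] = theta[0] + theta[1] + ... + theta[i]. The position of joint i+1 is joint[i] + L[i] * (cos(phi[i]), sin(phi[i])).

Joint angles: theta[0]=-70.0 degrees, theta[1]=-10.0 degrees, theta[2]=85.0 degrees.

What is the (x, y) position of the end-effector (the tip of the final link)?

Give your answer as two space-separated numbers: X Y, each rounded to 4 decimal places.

joint[0] = (0.0000, 0.0000)  (base)
link 0: phi[0] = -70 = -70 deg
  cos(-70 deg) = 0.3420, sin(-70 deg) = -0.9397
  joint[1] = (0.0000, 0.0000) + 7.2 * (0.3420, -0.9397) = (0.0000 + 2.4625, 0.0000 + -6.7658) = (2.4625, -6.7658)
link 1: phi[1] = -70 + -10 = -80 deg
  cos(-80 deg) = 0.1736, sin(-80 deg) = -0.9848
  joint[2] = (2.4625, -6.7658) + 3.6 * (0.1736, -0.9848) = (2.4625 + 0.6251, -6.7658 + -3.5453) = (3.0877, -10.3111)
link 2: phi[2] = -70 + -10 + 85 = 5 deg
  cos(5 deg) = 0.9962, sin(5 deg) = 0.0872
  joint[3] = (3.0877, -10.3111) + 7.2 * (0.9962, 0.0872) = (3.0877 + 7.1726, -10.3111 + 0.6275) = (10.2603, -9.6836)
End effector: (10.2603, -9.6836)

Answer: 10.2603 -9.6836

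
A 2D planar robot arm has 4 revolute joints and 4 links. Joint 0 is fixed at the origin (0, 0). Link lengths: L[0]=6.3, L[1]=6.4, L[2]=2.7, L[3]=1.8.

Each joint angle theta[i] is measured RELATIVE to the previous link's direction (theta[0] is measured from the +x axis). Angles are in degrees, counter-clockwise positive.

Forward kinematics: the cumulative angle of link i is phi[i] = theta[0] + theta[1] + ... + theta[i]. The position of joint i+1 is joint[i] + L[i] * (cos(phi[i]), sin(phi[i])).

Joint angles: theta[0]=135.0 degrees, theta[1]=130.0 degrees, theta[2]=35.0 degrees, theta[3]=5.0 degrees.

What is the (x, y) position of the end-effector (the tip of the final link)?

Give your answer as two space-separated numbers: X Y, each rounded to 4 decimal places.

Answer: -2.6301 -5.7336

Derivation:
joint[0] = (0.0000, 0.0000)  (base)
link 0: phi[0] = 135 = 135 deg
  cos(135 deg) = -0.7071, sin(135 deg) = 0.7071
  joint[1] = (0.0000, 0.0000) + 6.3 * (-0.7071, 0.7071) = (0.0000 + -4.4548, 0.0000 + 4.4548) = (-4.4548, 4.4548)
link 1: phi[1] = 135 + 130 = 265 deg
  cos(265 deg) = -0.0872, sin(265 deg) = -0.9962
  joint[2] = (-4.4548, 4.4548) + 6.4 * (-0.0872, -0.9962) = (-4.4548 + -0.5578, 4.4548 + -6.3756) = (-5.0126, -1.9209)
link 2: phi[2] = 135 + 130 + 35 = 300 deg
  cos(300 deg) = 0.5000, sin(300 deg) = -0.8660
  joint[3] = (-5.0126, -1.9209) + 2.7 * (0.5000, -0.8660) = (-5.0126 + 1.3500, -1.9209 + -2.3383) = (-3.6626, -4.2591)
link 3: phi[3] = 135 + 130 + 35 + 5 = 305 deg
  cos(305 deg) = 0.5736, sin(305 deg) = -0.8192
  joint[4] = (-3.6626, -4.2591) + 1.8 * (0.5736, -0.8192) = (-3.6626 + 1.0324, -4.2591 + -1.4745) = (-2.6301, -5.7336)
End effector: (-2.6301, -5.7336)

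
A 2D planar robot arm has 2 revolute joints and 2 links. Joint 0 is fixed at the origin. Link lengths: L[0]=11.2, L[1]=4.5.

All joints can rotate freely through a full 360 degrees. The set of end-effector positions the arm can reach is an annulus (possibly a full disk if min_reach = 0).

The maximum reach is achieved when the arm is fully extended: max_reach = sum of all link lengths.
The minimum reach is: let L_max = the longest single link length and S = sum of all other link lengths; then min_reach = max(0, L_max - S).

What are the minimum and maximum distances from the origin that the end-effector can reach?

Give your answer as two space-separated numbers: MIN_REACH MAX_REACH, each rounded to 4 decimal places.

Link lengths: [11.2, 4.5]
max_reach = 11.2 + 4.5 = 15.7
L_max = max([11.2, 4.5]) = 11.2
S (sum of others) = 15.7 - 11.2 = 4.5
min_reach = max(0, 11.2 - 4.5) = max(0, 6.7) = 6.7

Answer: 6.7000 15.7000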